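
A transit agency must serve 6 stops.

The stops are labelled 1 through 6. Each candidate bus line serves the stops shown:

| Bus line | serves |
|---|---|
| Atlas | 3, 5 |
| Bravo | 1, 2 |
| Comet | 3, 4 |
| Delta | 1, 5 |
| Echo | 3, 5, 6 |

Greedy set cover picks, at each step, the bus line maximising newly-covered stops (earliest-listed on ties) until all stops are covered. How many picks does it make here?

3

Greedy: pick Echo (covers 3 new) → pick Bravo (covers 2 new) → pick Comet (covers 1 new). Total picks: 3.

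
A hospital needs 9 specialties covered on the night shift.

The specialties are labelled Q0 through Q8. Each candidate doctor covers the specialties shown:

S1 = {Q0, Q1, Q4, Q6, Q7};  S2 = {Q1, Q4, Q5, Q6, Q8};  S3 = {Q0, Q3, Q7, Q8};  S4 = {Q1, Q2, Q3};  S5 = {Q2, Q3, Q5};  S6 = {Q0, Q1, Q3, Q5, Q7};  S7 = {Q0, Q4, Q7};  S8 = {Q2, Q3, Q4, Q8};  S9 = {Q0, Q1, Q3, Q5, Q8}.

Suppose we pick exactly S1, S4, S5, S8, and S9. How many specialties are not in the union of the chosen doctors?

0

Union of S1, S4, S5, S8, S9 = {Q0, Q1, Q2, Q3, Q4, Q5, Q6, Q7, Q8} — that's every specialty, so 0 are uncovered.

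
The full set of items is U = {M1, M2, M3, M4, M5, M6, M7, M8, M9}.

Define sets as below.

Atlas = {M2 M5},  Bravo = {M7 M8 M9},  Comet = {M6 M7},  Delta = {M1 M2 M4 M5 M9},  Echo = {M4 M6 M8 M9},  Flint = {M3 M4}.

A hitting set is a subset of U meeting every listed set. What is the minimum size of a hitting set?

H = {M4, M5, M7} meets every set (each contains at least one member of H), and |H| = 3.
The sets Atlas, Bravo, Flint are pairwise disjoint, so any hitting set needs a separate item for each — at least 3. Hence 3 is optimal.

3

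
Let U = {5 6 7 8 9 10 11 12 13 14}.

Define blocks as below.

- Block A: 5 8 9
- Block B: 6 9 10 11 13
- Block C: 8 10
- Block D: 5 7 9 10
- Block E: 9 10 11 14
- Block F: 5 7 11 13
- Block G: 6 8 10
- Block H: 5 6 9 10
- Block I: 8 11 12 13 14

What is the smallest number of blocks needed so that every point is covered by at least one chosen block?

3

B and D and I together: B ∪ D ∪ I = {5, 6, 7, 8, 9, 10, 11, 12, 13, 14} — every point is covered.
Only I contains 12, so I is forced; the remaining 5 points need at least 2 more blocks (each remaining block adds at most 4) — so at least 3 blocks are needed, and 3 is optimal.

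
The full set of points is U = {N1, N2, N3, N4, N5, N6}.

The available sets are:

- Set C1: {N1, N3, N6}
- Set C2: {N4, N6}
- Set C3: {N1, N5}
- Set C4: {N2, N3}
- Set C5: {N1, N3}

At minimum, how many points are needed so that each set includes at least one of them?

3

H = {N1, N3, N4} meets every set (each contains at least one member of H), and |H| = 3.
The sets C2, C3, C4 are pairwise disjoint, so any hitting set needs a separate point for each — at least 3. Hence 3 is optimal.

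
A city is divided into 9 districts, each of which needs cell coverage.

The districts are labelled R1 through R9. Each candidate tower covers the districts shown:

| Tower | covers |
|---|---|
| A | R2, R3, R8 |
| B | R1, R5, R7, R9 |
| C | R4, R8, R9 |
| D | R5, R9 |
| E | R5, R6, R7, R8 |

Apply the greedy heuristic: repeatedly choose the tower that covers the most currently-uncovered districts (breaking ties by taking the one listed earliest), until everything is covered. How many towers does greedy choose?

4

Greedy: pick B (covers 4 new) → pick A (covers 3 new) → pick C (covers 1 new) → pick E (covers 1 new). Total picks: 4.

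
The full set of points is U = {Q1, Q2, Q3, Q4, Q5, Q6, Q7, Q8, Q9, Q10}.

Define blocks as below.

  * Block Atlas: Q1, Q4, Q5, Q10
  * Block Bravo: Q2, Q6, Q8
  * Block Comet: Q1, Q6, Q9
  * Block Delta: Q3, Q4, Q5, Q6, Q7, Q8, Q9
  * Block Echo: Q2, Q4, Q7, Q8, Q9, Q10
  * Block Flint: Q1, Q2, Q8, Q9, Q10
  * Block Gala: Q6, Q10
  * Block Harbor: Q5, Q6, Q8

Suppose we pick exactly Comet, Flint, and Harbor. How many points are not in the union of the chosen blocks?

3

Union of Comet, Flint, Harbor = {Q1, Q2, Q5, Q6, Q8, Q9, Q10}.
Not covered: Q3, Q4, Q7 — 3 points.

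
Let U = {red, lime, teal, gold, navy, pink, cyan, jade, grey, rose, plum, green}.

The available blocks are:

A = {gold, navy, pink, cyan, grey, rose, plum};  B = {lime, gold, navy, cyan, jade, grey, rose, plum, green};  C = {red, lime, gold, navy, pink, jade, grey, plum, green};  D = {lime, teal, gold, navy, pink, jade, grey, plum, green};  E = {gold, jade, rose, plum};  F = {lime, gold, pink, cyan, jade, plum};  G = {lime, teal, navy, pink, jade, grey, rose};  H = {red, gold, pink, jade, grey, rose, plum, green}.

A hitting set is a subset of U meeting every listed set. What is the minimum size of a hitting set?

2

The 2 elements {pink, rose} hit every block.
No single element lies in every block, so at least 2 are needed and 2 is optimal.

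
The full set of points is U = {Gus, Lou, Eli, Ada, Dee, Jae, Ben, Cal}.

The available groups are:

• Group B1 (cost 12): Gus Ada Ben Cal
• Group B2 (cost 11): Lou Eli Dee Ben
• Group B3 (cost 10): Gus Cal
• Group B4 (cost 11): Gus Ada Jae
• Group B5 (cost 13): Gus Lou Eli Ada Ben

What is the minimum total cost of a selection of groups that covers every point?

32

B2, B3, B4 together cover every point (B2 ∪ B3 ∪ B4 = {Gus, Lou, Eli, Ada, Dee, Jae, Ben, Cal}); total cost 11 + 10 + 11 = 32.
The greedy pick B5, B3, B2, B4 costs 45; no covering selection beats 32.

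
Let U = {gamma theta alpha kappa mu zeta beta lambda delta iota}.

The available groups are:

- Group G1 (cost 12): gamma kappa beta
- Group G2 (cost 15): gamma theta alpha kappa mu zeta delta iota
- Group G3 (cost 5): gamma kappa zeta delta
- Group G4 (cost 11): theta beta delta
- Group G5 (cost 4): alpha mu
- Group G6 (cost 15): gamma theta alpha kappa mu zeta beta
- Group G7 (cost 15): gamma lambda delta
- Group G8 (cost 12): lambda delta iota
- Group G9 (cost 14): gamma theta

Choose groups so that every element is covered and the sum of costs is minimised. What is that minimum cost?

27

G6, G8 together cover every element (G6 ∪ G8 = {gamma, theta, alpha, kappa, mu, zeta, beta, lambda, delta, iota}); total cost 15 + 12 = 27.
The greedy pick G3, G5, G4, G8 costs 32; no covering selection beats 27.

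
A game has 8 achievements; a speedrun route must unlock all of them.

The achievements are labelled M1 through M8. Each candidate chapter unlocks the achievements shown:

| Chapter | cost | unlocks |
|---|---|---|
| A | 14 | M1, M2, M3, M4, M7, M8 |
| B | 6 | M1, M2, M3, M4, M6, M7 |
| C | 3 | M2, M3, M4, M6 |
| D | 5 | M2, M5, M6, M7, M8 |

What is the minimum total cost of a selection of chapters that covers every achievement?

B, D together cover every achievement (B ∪ D = {M1, M2, M3, M4, M5, M6, M7, M8}); total cost 6 + 5 = 11.
The greedy pick C, D, B costs 14; no covering selection beats 11.

11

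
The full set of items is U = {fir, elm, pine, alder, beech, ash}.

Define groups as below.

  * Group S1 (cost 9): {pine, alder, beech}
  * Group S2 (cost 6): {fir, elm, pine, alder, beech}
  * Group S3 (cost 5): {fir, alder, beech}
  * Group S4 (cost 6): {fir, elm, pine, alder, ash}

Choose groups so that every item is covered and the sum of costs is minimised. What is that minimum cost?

11

S3, S4 together cover every item (S3 ∪ S4 = {fir, elm, pine, alder, beech, ash}); total cost 5 + 6 = 11.
The greedy pick S2, S4 costs 12; no covering selection beats 11.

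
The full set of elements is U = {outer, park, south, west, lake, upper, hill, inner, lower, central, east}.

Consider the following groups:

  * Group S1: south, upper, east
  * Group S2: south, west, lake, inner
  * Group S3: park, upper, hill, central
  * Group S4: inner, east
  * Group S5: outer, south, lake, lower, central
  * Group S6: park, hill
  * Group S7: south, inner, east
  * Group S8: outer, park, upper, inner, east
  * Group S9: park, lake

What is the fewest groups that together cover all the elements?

S2 and S5 and S6 and S8 together: S2 ∪ S5 ∪ S6 ∪ S8 = {outer, park, south, west, lake, upper, hill, inner, lower, central, east} — every element is covered.
No 3 of the 9 groups cover everything (all 84 combinations miss at least one element), so 4 is optimal.

4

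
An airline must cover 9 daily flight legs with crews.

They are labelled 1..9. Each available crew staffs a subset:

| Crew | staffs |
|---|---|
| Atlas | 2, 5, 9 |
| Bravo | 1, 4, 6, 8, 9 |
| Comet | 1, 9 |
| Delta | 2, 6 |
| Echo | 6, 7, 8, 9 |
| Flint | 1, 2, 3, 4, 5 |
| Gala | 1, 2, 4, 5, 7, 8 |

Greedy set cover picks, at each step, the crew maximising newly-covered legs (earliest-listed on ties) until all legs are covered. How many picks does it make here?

3

Greedy: pick Gala (covers 6 new) → pick Bravo (covers 2 new) → pick Flint (covers 1 new). Total picks: 3.
(The true minimum cover uses only 2 crews, so greedy is not optimal here.)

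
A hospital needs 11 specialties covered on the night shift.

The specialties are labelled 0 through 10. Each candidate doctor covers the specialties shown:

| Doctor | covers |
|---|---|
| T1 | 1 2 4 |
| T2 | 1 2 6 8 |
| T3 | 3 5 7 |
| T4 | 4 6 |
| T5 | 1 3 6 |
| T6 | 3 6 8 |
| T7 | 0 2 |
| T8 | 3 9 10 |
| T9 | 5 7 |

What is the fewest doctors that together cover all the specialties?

5

T2 and T3 and T4 and T7 and T8 together: T2 ∪ T3 ∪ T4 ∪ T7 ∪ T8 = {0, 1, 2, 3, 4, 5, 6, 7, 8, 9, 10} — every specialty is covered.
No 4 of the 9 doctors cover everything (all 126 combinations miss at least one specialty), so 5 is optimal.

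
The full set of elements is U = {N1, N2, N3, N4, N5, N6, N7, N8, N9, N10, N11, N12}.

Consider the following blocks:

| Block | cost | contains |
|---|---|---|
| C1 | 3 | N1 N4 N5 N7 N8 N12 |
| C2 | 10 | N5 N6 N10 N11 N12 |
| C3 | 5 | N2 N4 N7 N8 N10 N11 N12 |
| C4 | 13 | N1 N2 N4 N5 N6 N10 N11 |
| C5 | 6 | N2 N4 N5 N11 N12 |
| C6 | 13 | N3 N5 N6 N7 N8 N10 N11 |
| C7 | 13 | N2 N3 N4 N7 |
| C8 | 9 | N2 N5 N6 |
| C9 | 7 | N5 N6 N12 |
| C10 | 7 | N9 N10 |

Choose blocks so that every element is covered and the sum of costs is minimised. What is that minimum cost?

C1, C3, C6, C10 together cover every element (C1 ∪ C3 ∪ C6 ∪ C10 = {N1, N2, N3, N4, N5, N6, N7, N8, N9, N10, N11, N12}); total cost 3 + 5 + 13 + 7 = 28.
No covering selection has total cost below 28.

28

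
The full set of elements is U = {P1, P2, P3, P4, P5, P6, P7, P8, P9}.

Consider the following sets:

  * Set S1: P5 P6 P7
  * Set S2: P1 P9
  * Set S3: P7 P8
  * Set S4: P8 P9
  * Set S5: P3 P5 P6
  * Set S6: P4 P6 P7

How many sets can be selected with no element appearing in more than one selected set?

S2, S3, S5 are pairwise disjoint (S2={P1,P9}; S3={P7,P8}; S5={P3,P5,P6}).
Every remaining set overlaps one of these, and no 4 of the listed sets are pairwise disjoint, so 3 is the maximum.

3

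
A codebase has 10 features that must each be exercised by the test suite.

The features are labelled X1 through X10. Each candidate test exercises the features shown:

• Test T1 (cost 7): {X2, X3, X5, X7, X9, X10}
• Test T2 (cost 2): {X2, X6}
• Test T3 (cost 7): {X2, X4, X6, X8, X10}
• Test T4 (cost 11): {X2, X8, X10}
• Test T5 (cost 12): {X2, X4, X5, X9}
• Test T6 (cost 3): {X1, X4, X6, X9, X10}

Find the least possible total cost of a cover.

T1, T3, T6 together cover every feature (T1 ∪ T3 ∪ T6 = {X1, X2, X3, X4, X5, X6, X7, X8, X9, X10}); total cost 7 + 7 + 3 = 17.
No covering selection has total cost below 17.

17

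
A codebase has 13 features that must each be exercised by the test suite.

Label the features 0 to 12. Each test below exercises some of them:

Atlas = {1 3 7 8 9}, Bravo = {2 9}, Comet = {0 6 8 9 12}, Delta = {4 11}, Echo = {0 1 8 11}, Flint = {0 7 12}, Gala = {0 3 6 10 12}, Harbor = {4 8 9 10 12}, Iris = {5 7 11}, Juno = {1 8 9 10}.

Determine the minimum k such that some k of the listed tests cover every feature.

Take {Atlas, Bravo, Delta, Gala, Iris}. Their union is {0, 1, 2, 3, 4, 5, 6, 7, 8, 9, 10, 11, 12}, which is all 13 features.
No 4 of the 10 tests cover everything (all 210 combinations miss at least one feature), so 5 is optimal.

5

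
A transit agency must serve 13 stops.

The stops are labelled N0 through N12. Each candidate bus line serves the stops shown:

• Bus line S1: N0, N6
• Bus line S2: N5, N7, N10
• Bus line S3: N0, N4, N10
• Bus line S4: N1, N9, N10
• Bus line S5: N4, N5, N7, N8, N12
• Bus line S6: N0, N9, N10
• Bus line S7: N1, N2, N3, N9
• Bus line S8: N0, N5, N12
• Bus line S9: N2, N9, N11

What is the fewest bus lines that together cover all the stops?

5

S1 and S4 and S5 and S7 and S9 together: S1 ∪ S4 ∪ S5 ∪ S7 ∪ S9 = {N0, N1, N2, N3, N4, N5, N6, N7, N8, N9, N10, N11, N12} — every stop is covered.
No 4 of the 9 bus lines cover everything (all 126 combinations miss at least one stop), so 5 is optimal.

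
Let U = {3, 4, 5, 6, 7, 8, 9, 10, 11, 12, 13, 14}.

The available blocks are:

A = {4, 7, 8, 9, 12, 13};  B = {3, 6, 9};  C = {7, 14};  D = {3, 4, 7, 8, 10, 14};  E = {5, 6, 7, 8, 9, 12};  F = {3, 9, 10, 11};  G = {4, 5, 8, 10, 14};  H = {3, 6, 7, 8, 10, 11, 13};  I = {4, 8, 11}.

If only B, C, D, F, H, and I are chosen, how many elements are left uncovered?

Union of B, C, D, F, H, I = {3, 4, 6, 7, 8, 9, 10, 11, 13, 14}.
Not covered: 5, 12 — 2 elements.

2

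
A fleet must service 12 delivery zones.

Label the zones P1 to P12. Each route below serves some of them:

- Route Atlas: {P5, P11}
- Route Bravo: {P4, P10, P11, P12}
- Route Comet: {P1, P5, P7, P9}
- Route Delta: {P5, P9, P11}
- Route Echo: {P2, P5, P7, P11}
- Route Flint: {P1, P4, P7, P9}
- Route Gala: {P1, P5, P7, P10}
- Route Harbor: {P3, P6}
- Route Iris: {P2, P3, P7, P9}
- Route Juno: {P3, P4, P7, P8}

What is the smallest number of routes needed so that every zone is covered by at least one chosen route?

5

Bravo and Comet and Echo and Harbor and Juno together: Bravo ∪ Comet ∪ Echo ∪ Harbor ∪ Juno = {P1, P2, P3, P4, P5, P6, P7, P8, P9, P10, P11, P12} — every zone is covered.
No 4 of the 10 routes cover everything (all 210 combinations miss at least one zone), so 5 is optimal.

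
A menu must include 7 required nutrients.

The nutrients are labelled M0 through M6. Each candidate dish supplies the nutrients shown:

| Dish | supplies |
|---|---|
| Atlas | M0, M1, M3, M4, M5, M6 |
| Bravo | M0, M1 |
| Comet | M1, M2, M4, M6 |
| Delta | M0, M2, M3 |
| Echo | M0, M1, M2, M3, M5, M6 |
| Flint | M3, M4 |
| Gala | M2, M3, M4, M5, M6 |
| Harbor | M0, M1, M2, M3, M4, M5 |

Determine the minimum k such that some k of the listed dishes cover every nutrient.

Take {Atlas, Comet}. Their union is {M0, M1, M2, M3, M4, M5, M6}, which is all 7 nutrients.
No single dish has all 7 nutrients (the largest, Atlas, has 6), so 2 is optimal.

2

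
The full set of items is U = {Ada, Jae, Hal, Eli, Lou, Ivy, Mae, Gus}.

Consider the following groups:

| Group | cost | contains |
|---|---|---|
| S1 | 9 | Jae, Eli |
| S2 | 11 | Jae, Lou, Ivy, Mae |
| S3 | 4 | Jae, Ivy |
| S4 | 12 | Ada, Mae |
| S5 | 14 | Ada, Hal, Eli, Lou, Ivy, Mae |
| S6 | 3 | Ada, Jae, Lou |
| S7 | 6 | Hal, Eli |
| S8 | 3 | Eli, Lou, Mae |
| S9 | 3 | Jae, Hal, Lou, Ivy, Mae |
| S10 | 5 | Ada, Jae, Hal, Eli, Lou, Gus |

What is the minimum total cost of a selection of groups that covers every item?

8

S9, S10 together cover every item (S9 ∪ S10 = {Ada, Jae, Hal, Eli, Lou, Ivy, Mae, Gus}); total cost 3 + 5 = 8.
No covering selection has total cost below 8.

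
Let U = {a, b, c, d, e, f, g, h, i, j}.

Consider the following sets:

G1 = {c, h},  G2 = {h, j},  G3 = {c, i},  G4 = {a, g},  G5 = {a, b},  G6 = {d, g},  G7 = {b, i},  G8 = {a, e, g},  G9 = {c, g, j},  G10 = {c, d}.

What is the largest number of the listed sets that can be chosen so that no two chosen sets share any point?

G2, G7, G8, G10 are pairwise disjoint (G2={h,j}; G7={b,i}; G8={a,e,g}; G10={c,d}).
Every remaining set overlaps one of these, and no 5 of the listed sets are pairwise disjoint, so 4 is the maximum.

4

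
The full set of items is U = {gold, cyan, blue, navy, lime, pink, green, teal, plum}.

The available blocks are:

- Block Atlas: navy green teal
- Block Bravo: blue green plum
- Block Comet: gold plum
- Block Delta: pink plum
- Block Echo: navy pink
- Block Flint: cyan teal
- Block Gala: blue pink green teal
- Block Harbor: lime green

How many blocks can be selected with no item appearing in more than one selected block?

4

Comet, Echo, Flint, Harbor are pairwise disjoint (Comet={gold,plum}; Echo={navy,pink}; Flint={cyan,teal}; Harbor={lime,green}).
Every remaining block overlaps one of these, and no 5 of the listed blocks are pairwise disjoint, so 4 is the maximum.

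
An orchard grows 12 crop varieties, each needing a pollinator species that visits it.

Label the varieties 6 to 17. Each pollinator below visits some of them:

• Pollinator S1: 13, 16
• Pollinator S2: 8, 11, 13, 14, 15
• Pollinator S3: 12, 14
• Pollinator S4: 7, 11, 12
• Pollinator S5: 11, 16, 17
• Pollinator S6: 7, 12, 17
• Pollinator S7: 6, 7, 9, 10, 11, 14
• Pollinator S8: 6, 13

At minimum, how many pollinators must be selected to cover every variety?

Take {S2, S3, S5, S7}. Their union is {6, 7, 8, 9, 10, 11, 12, 13, 14, 15, 16, 17}, which is all 12 varieties.
No 3 of the 8 pollinators cover everything (all 56 combinations miss at least one variety), so 4 is optimal.

4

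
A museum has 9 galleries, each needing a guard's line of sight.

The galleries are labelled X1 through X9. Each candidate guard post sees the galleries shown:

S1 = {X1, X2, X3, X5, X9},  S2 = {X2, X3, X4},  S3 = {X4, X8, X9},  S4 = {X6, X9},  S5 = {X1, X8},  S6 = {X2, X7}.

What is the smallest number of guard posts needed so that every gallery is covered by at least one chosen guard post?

S1 and S3 and S4 and S6 together: S1 ∪ S3 ∪ S4 ∪ S6 = {X1, X2, X3, X4, X5, X6, X7, X8, X9} — every gallery is covered.
No 3 of the 6 guard posts cover everything (all 20 combinations miss at least one gallery), so 4 is optimal.

4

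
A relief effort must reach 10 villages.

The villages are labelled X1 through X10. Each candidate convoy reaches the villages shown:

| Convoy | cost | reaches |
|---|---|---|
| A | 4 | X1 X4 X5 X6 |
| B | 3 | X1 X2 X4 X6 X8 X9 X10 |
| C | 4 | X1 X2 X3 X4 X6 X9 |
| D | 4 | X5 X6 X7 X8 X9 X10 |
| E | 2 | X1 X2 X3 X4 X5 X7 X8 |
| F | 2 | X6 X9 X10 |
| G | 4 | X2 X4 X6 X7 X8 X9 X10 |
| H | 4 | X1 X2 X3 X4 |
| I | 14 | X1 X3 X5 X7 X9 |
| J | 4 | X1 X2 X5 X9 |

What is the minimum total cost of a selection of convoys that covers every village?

4

E, F together cover every village (E ∪ F = {X1, X2, X3, X4, X5, X6, X7, X8, X9, X10}); total cost 2 + 2 = 4.
No covering selection has total cost below 4.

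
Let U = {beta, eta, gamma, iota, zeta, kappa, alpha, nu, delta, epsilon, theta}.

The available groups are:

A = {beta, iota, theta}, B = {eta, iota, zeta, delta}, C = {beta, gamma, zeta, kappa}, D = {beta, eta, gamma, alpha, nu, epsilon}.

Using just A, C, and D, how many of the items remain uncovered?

1

Union of A, C, D = {beta, eta, gamma, iota, zeta, kappa, alpha, nu, epsilon, theta}.
Not covered: delta — 1 item.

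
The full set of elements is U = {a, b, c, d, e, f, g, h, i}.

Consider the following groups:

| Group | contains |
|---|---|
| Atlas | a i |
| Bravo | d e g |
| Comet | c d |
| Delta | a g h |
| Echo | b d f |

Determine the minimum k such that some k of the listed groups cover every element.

5

Atlas and Bravo and Comet and Delta and Echo together: Atlas ∪ Bravo ∪ Comet ∪ Delta ∪ Echo = {a, b, c, d, e, f, g, h, i} — every element is covered.
No 4 of the 5 groups cover everything (all 5 combinations miss at least one element), so 5 is optimal.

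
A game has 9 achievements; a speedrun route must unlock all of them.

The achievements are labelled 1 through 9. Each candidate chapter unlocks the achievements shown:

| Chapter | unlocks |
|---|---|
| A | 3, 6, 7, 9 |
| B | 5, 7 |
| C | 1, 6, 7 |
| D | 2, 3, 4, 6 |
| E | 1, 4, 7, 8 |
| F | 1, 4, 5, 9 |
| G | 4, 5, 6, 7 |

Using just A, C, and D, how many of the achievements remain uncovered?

Union of A, C, D = {1, 2, 3, 4, 6, 7, 9}.
Not covered: 5, 8 — 2 achievements.

2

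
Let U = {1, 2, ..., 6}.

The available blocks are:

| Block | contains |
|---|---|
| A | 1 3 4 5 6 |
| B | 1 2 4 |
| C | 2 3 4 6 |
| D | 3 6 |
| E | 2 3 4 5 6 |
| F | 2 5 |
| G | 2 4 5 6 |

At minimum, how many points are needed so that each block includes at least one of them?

2

H = {2, 6} meets every block (each contains at least one member of H), and |H| = 2.
The blocks D, F are pairwise disjoint, so any hitting set needs a separate point for each — at least 2. Hence 2 is optimal.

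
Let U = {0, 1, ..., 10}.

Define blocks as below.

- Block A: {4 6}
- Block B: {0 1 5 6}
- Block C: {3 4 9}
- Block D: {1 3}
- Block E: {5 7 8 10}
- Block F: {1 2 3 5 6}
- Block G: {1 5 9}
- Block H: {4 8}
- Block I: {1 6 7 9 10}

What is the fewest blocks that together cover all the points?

B, C, E, and F cover everything between them: the union {0, 1, 2, 3, 4, 5, 6, 7, 8, 9, 10} is all of U.
Only B contains 0, so B is forced; the remaining 7 points need at least 3 more blocks (each remaining block adds at most 3) — so at least 4 blocks are needed, and 4 is optimal.

4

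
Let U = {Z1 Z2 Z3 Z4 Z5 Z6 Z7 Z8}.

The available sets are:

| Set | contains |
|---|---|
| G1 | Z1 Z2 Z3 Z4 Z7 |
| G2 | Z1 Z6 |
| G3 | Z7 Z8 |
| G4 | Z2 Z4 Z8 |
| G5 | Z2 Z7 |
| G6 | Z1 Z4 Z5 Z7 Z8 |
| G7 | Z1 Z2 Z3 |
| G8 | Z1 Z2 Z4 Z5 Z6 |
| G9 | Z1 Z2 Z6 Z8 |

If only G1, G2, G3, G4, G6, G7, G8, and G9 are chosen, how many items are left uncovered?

0

Union of G1, G2, G3, G4, G6, G7, G8, G9 = {Z1, Z2, Z3, Z4, Z5, Z6, Z7, Z8} — that's every item, so 0 are uncovered.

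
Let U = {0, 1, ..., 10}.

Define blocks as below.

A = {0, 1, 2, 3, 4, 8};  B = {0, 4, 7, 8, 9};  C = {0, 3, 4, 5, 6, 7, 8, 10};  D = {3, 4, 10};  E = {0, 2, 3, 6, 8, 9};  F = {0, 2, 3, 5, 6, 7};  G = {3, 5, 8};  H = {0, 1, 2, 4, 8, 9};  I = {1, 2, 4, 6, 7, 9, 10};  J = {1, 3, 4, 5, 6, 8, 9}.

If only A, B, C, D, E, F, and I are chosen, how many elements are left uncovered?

Union of A, B, C, D, E, F, I = {0, 1, 2, 3, 4, 5, 6, 7, 8, 9, 10} — that's every element, so 0 are uncovered.

0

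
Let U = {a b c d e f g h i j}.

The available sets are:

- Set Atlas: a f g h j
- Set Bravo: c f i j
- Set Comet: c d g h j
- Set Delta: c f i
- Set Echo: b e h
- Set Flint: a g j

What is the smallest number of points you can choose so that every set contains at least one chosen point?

Take T = {c, e, j}. Each listed set contains at least one of these, so T is a hitting set of size 3.
The sets Delta, Echo, Flint are pairwise disjoint, so any hitting set needs a separate point for each — at least 3. Hence 3 is optimal.

3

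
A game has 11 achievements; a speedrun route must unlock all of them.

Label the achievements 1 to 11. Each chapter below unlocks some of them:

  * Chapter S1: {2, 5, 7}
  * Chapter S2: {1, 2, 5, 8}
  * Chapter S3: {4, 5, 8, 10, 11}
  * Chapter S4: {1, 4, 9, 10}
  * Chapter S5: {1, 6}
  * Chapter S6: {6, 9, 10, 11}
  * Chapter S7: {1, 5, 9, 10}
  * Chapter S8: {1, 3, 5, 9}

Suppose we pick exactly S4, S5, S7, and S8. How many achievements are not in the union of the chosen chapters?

Union of S4, S5, S7, S8 = {1, 3, 4, 5, 6, 9, 10}.
Not covered: 2, 7, 8, 11 — 4 achievements.

4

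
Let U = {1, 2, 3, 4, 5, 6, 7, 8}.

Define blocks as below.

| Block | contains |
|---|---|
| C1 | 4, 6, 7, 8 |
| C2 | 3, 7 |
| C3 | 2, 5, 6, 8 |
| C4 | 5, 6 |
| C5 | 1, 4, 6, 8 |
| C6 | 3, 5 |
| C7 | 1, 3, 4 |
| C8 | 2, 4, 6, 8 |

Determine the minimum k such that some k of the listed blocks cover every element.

3

C1, C3, and C7 cover everything between them: the union {1, 2, 3, 4, 5, 6, 7, 8} is all of U.
No 2 of the 8 blocks cover everything (all 28 combinations miss at least one element), so 3 is optimal.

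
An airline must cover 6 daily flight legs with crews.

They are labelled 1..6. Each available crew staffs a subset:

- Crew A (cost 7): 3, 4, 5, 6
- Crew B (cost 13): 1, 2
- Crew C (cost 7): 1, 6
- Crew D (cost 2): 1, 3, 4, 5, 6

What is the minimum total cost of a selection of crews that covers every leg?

15

B, D together cover every leg (B ∪ D = {1, 2, 3, 4, 5, 6}); total cost 13 + 2 = 15.
No covering selection has total cost below 15.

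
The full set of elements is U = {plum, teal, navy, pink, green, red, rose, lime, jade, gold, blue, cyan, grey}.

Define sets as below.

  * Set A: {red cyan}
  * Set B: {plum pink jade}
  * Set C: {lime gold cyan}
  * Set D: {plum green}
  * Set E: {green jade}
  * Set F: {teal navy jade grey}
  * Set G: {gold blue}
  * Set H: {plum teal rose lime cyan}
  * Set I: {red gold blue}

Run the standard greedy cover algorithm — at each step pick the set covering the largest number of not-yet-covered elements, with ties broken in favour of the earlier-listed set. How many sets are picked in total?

5

Greedy: pick H (covers 5 new) → pick F (covers 3 new) → pick I (covers 3 new) → pick B (covers 1 new) → pick D (covers 1 new). Total picks: 5.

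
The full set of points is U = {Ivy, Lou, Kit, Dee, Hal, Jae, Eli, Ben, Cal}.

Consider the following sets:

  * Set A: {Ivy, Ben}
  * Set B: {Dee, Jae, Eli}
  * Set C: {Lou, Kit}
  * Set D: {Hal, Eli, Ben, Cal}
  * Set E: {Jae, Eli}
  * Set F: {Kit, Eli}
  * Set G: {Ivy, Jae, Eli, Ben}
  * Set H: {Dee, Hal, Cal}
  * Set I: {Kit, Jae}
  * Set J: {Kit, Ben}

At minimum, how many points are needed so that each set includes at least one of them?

4

Take T = {Ivy, Kit, Jae, Cal}. Each listed set contains at least one of these, so T is a hitting set of size 4.
The sets A, C, E, H are pairwise disjoint, so any hitting set needs a separate point for each — at least 4. Hence 4 is optimal.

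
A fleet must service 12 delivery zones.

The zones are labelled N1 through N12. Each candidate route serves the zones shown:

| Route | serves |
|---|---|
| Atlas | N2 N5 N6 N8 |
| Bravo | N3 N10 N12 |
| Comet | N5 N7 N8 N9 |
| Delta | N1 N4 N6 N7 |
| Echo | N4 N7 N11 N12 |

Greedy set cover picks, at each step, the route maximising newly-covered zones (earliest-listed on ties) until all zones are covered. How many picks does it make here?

5

Greedy: pick Atlas (covers 4 new) → pick Echo (covers 4 new) → pick Bravo (covers 2 new) → pick Comet (covers 1 new) → pick Delta (covers 1 new). Total picks: 5.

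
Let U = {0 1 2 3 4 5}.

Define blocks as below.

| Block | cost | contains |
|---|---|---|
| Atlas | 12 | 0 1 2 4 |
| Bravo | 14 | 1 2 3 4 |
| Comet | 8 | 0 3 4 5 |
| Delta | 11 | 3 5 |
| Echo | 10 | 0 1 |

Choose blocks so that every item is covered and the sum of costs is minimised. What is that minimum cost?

Atlas, Comet together cover every item (Atlas ∪ Comet = {0, 1, 2, 3, 4, 5}); total cost 12 + 8 = 20.
No covering selection has total cost below 20.

20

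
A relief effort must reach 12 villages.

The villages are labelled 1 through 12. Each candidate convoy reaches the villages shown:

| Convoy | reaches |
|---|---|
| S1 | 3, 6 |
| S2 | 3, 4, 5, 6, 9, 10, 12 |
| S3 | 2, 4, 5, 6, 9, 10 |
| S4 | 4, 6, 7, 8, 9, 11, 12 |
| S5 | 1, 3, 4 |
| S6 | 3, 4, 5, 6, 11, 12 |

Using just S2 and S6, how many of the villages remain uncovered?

Union of S2, S6 = {3, 4, 5, 6, 9, 10, 11, 12}.
Not covered: 1, 2, 7, 8 — 4 villages.

4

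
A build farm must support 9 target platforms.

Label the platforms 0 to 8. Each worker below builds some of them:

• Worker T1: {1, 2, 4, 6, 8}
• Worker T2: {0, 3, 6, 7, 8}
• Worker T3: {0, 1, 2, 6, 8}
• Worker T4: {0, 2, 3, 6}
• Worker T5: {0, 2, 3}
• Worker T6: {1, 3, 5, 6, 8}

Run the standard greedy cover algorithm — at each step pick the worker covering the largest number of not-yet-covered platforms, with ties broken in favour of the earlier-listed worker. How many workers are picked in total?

3

Greedy: pick T1 (covers 5 new) → pick T2 (covers 3 new) → pick T6 (covers 1 new). Total picks: 3.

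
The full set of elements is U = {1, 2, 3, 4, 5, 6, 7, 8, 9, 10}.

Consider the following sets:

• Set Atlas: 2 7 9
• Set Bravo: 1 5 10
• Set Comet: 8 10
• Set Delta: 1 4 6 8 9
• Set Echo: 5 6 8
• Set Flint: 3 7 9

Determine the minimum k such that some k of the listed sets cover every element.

Atlas and Bravo and Delta and Flint together: Atlas ∪ Bravo ∪ Delta ∪ Flint = {1, 2, 3, 4, 5, 6, 7, 8, 9, 10} — every element is covered.
Only Delta contains 4, so Delta is forced; the remaining 5 elements need at least 3 more sets (each remaining set adds at most 2) — so at least 4 sets are needed, and 4 is optimal.

4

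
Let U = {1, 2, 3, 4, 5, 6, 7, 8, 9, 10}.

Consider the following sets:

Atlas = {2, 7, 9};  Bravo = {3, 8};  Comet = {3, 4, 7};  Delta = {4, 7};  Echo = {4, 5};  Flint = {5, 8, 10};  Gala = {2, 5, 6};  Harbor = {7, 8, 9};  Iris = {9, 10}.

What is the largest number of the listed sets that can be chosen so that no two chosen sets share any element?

Bravo, Delta, Gala, Iris are pairwise disjoint (Bravo={3,8}; Delta={4,7}; Gala={2,5,6}; Iris={9,10}).
Every remaining set overlaps one of these, and no 5 of the listed sets are pairwise disjoint, so 4 is the maximum.

4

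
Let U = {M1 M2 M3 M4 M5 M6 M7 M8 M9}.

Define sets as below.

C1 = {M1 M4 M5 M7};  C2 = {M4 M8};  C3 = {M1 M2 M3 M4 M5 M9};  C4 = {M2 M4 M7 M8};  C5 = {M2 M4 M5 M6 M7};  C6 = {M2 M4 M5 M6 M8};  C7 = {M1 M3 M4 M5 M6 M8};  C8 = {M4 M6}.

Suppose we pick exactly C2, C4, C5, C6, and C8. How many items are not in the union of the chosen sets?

3

Union of C2, C4, C5, C6, C8 = {M2, M4, M5, M6, M7, M8}.
Not covered: M1, M3, M9 — 3 items.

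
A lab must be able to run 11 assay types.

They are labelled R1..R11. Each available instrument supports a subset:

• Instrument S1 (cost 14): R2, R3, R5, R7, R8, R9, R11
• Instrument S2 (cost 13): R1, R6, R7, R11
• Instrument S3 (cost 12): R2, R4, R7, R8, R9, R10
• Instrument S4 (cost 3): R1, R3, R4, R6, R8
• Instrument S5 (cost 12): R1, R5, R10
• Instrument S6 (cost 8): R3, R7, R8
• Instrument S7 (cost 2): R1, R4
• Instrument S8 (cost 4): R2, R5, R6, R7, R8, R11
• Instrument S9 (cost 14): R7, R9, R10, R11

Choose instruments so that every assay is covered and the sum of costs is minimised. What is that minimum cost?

S3, S4, S8 together cover every assay (S3 ∪ S4 ∪ S8 = {R1, R2, R3, R4, R5, R6, R7, R8, R9, R10, R11}); total cost 12 + 3 + 4 = 19.
No covering selection has total cost below 19.

19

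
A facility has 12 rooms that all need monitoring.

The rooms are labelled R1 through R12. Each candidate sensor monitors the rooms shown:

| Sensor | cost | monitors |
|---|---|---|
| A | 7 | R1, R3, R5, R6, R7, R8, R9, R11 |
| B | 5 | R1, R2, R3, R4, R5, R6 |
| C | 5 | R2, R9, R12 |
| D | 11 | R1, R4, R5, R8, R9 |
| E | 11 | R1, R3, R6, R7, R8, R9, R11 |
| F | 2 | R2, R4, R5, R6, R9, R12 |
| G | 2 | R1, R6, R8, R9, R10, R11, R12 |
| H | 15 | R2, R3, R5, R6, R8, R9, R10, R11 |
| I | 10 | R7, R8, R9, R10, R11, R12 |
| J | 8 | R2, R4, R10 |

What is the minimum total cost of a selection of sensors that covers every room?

A, F, G together cover every room (A ∪ F ∪ G = {R1, R2, R3, R4, R5, R6, R7, R8, R9, R10, R11, R12}); total cost 7 + 2 + 2 = 11.
No covering selection has total cost below 11.

11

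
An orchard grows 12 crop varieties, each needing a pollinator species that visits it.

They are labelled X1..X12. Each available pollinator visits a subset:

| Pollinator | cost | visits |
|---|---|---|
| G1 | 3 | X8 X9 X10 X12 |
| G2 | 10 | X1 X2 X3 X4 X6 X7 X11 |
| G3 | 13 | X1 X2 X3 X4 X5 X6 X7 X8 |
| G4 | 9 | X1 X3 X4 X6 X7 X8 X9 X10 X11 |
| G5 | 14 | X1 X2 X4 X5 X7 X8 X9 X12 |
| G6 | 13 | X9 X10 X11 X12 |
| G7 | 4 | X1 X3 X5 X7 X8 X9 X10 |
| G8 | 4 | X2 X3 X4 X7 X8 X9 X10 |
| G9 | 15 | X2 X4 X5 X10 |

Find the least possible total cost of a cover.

17

G1, G2, G7 together cover every variety (G1 ∪ G2 ∪ G7 = {X1, X2, X3, X4, X5, X6, X7, X8, X9, X10, X11, X12}); total cost 3 + 10 + 4 = 17.
The greedy pick G7, G8, G1, G4 costs 20; no covering selection beats 17.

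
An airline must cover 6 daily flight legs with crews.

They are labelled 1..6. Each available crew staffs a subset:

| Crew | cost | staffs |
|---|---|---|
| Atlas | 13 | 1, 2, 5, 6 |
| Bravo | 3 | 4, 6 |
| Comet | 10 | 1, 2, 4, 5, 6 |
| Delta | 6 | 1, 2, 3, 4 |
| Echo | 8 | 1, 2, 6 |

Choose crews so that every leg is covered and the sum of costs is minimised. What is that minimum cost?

Comet, Delta together cover every leg (Comet ∪ Delta = {1, 2, 3, 4, 5, 6}); total cost 10 + 6 = 16.
The greedy pick Bravo, Delta, Comet costs 19; no covering selection beats 16.

16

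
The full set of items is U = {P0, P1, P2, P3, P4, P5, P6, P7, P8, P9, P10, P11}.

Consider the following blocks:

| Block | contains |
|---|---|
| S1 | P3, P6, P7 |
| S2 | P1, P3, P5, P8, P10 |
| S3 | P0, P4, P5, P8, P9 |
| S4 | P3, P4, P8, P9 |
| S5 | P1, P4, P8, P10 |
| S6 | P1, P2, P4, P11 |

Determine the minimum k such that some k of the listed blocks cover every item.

S1 and S2 and S3 and S6 together: S1 ∪ S2 ∪ S3 ∪ S6 = {P0, P1, P2, P3, P4, P5, P6, P7, P8, P9, P10, P11} — every item is covered.
Only S3 contains P0, so S3 is forced; the remaining 7 items need at least 3 more blocks (each remaining block adds at most 3) — so at least 4 blocks are needed, and 4 is optimal.

4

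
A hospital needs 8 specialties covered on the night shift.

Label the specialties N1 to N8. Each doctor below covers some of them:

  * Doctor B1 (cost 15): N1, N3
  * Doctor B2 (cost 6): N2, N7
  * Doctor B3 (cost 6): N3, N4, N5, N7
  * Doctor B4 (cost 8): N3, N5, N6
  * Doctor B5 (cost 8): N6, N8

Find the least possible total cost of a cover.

35

B1, B2, B3, B5 together cover every specialty (B1 ∪ B2 ∪ B3 ∪ B5 = {N1, N2, N3, N4, N5, N6, N7, N8}); total cost 15 + 6 + 6 + 8 = 35.
No covering selection has total cost below 35.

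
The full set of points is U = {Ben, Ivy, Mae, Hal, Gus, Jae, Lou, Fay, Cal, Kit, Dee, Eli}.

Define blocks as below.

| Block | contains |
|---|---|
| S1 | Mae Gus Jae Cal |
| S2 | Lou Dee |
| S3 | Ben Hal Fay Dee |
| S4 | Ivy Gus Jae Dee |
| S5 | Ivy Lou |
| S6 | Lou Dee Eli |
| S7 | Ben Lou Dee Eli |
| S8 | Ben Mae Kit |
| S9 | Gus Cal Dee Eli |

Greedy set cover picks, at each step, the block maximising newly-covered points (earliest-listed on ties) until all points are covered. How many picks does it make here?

5

Greedy: pick S1 (covers 4 new) → pick S3 (covers 4 new) → pick S5 (covers 2 new) → pick S6 (covers 1 new) → pick S8 (covers 1 new). Total picks: 5.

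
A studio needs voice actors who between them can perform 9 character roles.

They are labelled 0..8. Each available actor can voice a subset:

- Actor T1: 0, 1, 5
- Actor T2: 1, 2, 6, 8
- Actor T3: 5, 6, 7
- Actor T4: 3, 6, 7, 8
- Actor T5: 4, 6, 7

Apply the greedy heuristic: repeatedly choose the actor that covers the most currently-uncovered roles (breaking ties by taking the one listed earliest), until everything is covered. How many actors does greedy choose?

Greedy: pick T2 (covers 4 new) → pick T1 (covers 2 new) → pick T4 (covers 2 new) → pick T5 (covers 1 new). Total picks: 4.

4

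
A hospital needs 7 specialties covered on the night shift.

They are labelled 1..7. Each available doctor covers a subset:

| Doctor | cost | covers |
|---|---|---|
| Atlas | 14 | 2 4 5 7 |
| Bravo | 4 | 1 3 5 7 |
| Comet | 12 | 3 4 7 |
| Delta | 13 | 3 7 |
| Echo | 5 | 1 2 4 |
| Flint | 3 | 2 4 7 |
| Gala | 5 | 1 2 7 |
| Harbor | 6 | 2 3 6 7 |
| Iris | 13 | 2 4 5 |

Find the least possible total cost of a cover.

Bravo, Flint, Harbor together cover every specialty (Bravo ∪ Flint ∪ Harbor = {1, 2, 3, 4, 5, 6, 7}); total cost 4 + 3 + 6 = 13.
No covering selection has total cost below 13.

13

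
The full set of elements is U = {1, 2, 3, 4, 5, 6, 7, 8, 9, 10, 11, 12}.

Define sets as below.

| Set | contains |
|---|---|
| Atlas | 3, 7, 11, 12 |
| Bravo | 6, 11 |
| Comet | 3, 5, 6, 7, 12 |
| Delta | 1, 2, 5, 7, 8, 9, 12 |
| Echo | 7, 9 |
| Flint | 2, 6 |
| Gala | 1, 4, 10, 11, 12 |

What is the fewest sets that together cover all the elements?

Comet and Delta and Gala together: Comet ∪ Delta ∪ Gala = {1, 2, 3, 4, 5, 6, 7, 8, 9, 10, 11, 12} — every element is covered.
Only Gala contains 4, so Gala is forced; the remaining 7 elements need at least 2 more sets (each remaining set adds at most 5) — so at least 3 sets are needed, and 3 is optimal.

3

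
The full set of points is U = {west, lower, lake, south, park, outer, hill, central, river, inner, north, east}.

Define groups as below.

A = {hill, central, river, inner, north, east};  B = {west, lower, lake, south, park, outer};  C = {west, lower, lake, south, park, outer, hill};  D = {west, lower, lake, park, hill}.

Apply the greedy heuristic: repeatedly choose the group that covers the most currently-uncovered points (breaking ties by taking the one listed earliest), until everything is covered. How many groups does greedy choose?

2

Greedy: pick C (covers 7 new) → pick A (covers 5 new). Total picks: 2.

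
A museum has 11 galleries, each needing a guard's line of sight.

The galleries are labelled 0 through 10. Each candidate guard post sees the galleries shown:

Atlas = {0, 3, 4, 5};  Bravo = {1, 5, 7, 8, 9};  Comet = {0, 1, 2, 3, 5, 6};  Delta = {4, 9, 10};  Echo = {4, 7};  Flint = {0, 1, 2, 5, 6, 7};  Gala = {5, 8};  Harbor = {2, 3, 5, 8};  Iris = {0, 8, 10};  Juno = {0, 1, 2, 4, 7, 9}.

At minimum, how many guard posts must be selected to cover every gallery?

Take {Delta, Flint, Harbor}. Their union is {0, 1, 2, 3, 4, 5, 6, 7, 8, 9, 10}, which is all 11 galleries.
No 2 of the 10 guard posts cover everything (all 45 combinations miss at least one gallery), so 3 is optimal.

3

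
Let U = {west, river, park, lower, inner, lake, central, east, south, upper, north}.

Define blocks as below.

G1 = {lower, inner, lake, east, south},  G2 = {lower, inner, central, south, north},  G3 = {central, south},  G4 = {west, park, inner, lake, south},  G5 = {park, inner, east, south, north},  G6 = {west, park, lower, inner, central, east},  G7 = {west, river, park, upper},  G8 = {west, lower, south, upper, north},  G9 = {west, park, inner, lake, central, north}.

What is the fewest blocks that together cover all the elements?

G1, G7, and G9 cover everything between them: the union {west, river, park, lower, inner, lake, central, east, south, upper, north} is all of U.
Only G7 contains river, so G7 is forced; the remaining 7 elements need at least 2 more blocks (each remaining block adds at most 5) — so at least 3 blocks are needed, and 3 is optimal.

3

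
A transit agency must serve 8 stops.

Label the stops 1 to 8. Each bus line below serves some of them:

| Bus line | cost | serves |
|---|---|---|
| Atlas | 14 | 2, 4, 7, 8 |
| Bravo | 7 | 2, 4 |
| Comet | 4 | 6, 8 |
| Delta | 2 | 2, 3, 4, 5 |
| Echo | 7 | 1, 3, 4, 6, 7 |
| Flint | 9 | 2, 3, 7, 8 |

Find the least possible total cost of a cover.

13

Comet, Delta, Echo together cover every stop (Comet ∪ Delta ∪ Echo = {1, 2, 3, 4, 5, 6, 7, 8}); total cost 4 + 2 + 7 = 13.
No covering selection has total cost below 13.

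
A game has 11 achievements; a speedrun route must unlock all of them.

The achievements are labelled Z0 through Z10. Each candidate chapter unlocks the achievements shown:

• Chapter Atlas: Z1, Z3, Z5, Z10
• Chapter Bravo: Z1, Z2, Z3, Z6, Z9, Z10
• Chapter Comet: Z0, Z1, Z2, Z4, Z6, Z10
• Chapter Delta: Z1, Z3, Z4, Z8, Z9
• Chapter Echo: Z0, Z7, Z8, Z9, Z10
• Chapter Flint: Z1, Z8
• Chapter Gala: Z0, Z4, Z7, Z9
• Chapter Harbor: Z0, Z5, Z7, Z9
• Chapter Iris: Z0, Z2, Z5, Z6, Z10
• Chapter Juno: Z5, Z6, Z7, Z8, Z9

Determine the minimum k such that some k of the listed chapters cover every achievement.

Take {Delta, Gala, Iris}. Their union is {Z0, Z1, Z2, Z3, Z4, Z5, Z6, Z7, Z8, Z9, Z10}, which is all 11 achievements.
No 2 of the 10 chapters cover everything (all 45 combinations miss at least one achievement), so 3 is optimal.

3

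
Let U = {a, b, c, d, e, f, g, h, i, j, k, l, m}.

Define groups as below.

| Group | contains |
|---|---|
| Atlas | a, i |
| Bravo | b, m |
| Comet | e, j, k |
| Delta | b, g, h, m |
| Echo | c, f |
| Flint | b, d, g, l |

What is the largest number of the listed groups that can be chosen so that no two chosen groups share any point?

4

Atlas, Comet, Echo, Flint are pairwise disjoint (Atlas={a,i}; Comet={e,j,k}; Echo={c,f}; Flint={b,d,g,l}).
Every remaining group overlaps one of these, and no 5 of the listed groups are pairwise disjoint, so 4 is the maximum.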